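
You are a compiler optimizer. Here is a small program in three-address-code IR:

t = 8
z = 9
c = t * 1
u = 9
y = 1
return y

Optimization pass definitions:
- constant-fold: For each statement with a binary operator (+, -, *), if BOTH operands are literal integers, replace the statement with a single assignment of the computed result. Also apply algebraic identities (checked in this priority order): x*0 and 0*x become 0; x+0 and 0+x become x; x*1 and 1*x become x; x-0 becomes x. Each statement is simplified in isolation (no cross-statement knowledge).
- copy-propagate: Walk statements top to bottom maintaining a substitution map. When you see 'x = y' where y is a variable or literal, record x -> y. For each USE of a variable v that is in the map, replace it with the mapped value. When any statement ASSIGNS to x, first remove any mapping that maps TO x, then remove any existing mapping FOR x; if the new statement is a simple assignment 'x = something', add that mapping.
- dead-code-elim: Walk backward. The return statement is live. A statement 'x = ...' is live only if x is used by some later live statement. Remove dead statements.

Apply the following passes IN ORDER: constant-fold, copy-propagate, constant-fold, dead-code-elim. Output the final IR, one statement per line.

Answer: return 1

Derivation:
Initial IR:
  t = 8
  z = 9
  c = t * 1
  u = 9
  y = 1
  return y
After constant-fold (6 stmts):
  t = 8
  z = 9
  c = t
  u = 9
  y = 1
  return y
After copy-propagate (6 stmts):
  t = 8
  z = 9
  c = 8
  u = 9
  y = 1
  return 1
After constant-fold (6 stmts):
  t = 8
  z = 9
  c = 8
  u = 9
  y = 1
  return 1
After dead-code-elim (1 stmts):
  return 1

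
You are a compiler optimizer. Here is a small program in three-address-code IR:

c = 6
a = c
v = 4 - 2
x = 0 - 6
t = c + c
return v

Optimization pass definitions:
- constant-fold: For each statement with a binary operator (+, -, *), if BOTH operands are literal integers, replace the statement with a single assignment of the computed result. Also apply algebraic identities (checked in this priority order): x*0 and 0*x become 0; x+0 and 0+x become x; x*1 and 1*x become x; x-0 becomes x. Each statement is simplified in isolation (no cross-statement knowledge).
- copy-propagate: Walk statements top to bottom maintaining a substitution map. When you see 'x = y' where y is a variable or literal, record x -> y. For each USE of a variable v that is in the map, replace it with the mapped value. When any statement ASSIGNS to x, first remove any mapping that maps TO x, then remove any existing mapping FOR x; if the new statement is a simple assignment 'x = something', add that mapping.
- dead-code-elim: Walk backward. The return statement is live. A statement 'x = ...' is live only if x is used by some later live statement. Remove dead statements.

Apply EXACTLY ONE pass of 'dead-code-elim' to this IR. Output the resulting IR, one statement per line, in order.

Answer: v = 4 - 2
return v

Derivation:
Applying dead-code-elim statement-by-statement:
  [6] return v  -> KEEP (return); live=['v']
  [5] t = c + c  -> DEAD (t not live)
  [4] x = 0 - 6  -> DEAD (x not live)
  [3] v = 4 - 2  -> KEEP; live=[]
  [2] a = c  -> DEAD (a not live)
  [1] c = 6  -> DEAD (c not live)
Result (2 stmts):
  v = 4 - 2
  return v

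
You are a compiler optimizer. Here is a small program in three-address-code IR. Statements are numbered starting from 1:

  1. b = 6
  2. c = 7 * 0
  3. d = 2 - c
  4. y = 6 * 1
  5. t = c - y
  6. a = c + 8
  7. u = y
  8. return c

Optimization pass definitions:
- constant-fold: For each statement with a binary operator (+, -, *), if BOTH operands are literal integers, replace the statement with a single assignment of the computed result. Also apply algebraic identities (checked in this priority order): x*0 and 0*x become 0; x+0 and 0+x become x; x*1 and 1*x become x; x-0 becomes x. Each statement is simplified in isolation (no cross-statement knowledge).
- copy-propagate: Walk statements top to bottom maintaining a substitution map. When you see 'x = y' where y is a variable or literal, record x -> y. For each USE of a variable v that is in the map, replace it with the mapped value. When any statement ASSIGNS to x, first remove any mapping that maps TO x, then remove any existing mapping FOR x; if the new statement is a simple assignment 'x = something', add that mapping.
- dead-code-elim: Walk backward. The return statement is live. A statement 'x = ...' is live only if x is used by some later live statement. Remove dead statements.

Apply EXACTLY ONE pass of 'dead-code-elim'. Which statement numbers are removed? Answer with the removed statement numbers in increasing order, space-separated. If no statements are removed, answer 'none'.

Backward liveness scan:
Stmt 1 'b = 6': DEAD (b not in live set [])
Stmt 2 'c = 7 * 0': KEEP (c is live); live-in = []
Stmt 3 'd = 2 - c': DEAD (d not in live set ['c'])
Stmt 4 'y = 6 * 1': DEAD (y not in live set ['c'])
Stmt 5 't = c - y': DEAD (t not in live set ['c'])
Stmt 6 'a = c + 8': DEAD (a not in live set ['c'])
Stmt 7 'u = y': DEAD (u not in live set ['c'])
Stmt 8 'return c': KEEP (return); live-in = ['c']
Removed statement numbers: [1, 3, 4, 5, 6, 7]
Surviving IR:
  c = 7 * 0
  return c

Answer: 1 3 4 5 6 7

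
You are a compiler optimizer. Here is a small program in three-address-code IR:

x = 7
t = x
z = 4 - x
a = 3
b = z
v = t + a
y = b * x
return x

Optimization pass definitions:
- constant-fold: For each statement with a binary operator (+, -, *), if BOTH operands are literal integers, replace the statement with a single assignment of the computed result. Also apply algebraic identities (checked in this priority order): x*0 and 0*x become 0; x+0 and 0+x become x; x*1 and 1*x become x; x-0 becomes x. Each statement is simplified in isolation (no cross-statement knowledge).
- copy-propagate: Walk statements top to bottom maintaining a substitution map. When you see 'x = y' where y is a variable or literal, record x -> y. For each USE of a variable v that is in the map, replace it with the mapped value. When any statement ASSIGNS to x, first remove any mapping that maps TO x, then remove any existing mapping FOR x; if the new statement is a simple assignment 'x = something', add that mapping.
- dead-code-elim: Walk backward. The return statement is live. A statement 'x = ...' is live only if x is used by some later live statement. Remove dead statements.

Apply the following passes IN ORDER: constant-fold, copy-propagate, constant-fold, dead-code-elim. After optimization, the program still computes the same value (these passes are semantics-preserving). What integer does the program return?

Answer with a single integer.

Answer: 7

Derivation:
Initial IR:
  x = 7
  t = x
  z = 4 - x
  a = 3
  b = z
  v = t + a
  y = b * x
  return x
After constant-fold (8 stmts):
  x = 7
  t = x
  z = 4 - x
  a = 3
  b = z
  v = t + a
  y = b * x
  return x
After copy-propagate (8 stmts):
  x = 7
  t = 7
  z = 4 - 7
  a = 3
  b = z
  v = 7 + 3
  y = z * 7
  return 7
After constant-fold (8 stmts):
  x = 7
  t = 7
  z = -3
  a = 3
  b = z
  v = 10
  y = z * 7
  return 7
After dead-code-elim (1 stmts):
  return 7
Evaluate:
  x = 7  =>  x = 7
  t = x  =>  t = 7
  z = 4 - x  =>  z = -3
  a = 3  =>  a = 3
  b = z  =>  b = -3
  v = t + a  =>  v = 10
  y = b * x  =>  y = -21
  return x = 7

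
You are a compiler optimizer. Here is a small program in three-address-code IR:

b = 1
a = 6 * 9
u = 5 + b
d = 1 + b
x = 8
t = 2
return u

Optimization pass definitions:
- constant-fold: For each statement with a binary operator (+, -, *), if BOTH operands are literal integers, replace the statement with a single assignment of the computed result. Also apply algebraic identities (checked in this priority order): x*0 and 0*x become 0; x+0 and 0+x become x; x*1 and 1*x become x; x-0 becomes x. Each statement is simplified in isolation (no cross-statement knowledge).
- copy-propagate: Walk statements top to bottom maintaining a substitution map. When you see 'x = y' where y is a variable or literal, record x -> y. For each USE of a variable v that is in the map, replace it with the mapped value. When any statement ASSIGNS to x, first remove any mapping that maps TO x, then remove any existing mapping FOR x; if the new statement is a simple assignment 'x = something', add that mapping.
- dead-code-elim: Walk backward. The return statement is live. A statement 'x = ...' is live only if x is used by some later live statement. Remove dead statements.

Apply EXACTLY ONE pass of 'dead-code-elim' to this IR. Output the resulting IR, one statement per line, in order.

Applying dead-code-elim statement-by-statement:
  [7] return u  -> KEEP (return); live=['u']
  [6] t = 2  -> DEAD (t not live)
  [5] x = 8  -> DEAD (x not live)
  [4] d = 1 + b  -> DEAD (d not live)
  [3] u = 5 + b  -> KEEP; live=['b']
  [2] a = 6 * 9  -> DEAD (a not live)
  [1] b = 1  -> KEEP; live=[]
Result (3 stmts):
  b = 1
  u = 5 + b
  return u

Answer: b = 1
u = 5 + b
return u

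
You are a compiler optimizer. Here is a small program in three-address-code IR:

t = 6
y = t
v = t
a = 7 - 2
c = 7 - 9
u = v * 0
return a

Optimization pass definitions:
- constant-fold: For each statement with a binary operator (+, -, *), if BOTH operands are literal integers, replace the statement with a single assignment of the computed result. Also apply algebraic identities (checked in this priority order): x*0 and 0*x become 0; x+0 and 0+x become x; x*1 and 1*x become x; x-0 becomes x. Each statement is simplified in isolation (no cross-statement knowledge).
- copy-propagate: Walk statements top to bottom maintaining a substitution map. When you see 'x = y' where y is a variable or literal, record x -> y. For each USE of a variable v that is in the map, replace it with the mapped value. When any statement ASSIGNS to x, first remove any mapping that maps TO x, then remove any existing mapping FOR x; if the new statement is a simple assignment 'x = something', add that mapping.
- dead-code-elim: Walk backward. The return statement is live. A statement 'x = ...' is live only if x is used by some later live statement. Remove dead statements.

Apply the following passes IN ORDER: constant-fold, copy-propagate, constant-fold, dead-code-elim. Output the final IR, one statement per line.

Initial IR:
  t = 6
  y = t
  v = t
  a = 7 - 2
  c = 7 - 9
  u = v * 0
  return a
After constant-fold (7 stmts):
  t = 6
  y = t
  v = t
  a = 5
  c = -2
  u = 0
  return a
After copy-propagate (7 stmts):
  t = 6
  y = 6
  v = 6
  a = 5
  c = -2
  u = 0
  return 5
After constant-fold (7 stmts):
  t = 6
  y = 6
  v = 6
  a = 5
  c = -2
  u = 0
  return 5
After dead-code-elim (1 stmts):
  return 5

Answer: return 5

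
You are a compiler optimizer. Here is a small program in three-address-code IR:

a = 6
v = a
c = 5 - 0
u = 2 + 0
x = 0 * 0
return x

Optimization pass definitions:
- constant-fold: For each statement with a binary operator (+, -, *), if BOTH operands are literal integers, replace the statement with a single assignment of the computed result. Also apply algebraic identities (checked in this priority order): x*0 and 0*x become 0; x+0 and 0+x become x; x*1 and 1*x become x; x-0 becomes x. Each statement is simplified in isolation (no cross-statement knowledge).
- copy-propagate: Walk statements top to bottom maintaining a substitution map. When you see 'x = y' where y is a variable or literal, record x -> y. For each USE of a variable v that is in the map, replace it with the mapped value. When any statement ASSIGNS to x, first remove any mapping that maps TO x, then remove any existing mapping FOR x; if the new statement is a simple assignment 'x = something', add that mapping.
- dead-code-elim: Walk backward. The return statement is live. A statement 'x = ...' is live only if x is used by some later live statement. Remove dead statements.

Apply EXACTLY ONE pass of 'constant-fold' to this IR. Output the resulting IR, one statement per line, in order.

Answer: a = 6
v = a
c = 5
u = 2
x = 0
return x

Derivation:
Applying constant-fold statement-by-statement:
  [1] a = 6  (unchanged)
  [2] v = a  (unchanged)
  [3] c = 5 - 0  -> c = 5
  [4] u = 2 + 0  -> u = 2
  [5] x = 0 * 0  -> x = 0
  [6] return x  (unchanged)
Result (6 stmts):
  a = 6
  v = a
  c = 5
  u = 2
  x = 0
  return x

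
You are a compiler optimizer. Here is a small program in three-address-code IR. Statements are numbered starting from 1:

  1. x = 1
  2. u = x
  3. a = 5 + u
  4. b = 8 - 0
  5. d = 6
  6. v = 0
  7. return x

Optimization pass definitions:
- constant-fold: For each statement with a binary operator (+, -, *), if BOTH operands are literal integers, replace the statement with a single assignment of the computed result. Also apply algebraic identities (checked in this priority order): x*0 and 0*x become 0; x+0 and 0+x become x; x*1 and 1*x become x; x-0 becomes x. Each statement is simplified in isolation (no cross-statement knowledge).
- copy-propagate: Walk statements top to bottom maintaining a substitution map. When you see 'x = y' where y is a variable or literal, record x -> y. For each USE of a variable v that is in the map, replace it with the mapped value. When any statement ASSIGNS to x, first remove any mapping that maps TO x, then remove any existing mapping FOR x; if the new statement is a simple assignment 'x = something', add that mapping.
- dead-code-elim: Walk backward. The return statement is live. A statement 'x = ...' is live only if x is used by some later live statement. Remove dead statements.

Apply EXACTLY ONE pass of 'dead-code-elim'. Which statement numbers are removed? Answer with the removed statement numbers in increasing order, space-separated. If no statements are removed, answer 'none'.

Answer: 2 3 4 5 6

Derivation:
Backward liveness scan:
Stmt 1 'x = 1': KEEP (x is live); live-in = []
Stmt 2 'u = x': DEAD (u not in live set ['x'])
Stmt 3 'a = 5 + u': DEAD (a not in live set ['x'])
Stmt 4 'b = 8 - 0': DEAD (b not in live set ['x'])
Stmt 5 'd = 6': DEAD (d not in live set ['x'])
Stmt 6 'v = 0': DEAD (v not in live set ['x'])
Stmt 7 'return x': KEEP (return); live-in = ['x']
Removed statement numbers: [2, 3, 4, 5, 6]
Surviving IR:
  x = 1
  return x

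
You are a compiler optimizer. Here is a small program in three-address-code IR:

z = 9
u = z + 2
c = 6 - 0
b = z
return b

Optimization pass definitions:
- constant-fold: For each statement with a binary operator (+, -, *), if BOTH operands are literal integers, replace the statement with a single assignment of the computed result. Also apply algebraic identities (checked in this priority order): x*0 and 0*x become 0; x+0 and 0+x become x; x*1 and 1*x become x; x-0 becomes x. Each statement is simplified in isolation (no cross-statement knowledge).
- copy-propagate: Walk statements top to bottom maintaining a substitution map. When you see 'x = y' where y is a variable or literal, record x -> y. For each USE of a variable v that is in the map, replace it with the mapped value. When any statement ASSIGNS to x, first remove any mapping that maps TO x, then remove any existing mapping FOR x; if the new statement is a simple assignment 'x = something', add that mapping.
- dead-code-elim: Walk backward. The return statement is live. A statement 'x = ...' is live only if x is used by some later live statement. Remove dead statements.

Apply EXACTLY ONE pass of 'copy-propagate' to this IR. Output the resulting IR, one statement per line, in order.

Applying copy-propagate statement-by-statement:
  [1] z = 9  (unchanged)
  [2] u = z + 2  -> u = 9 + 2
  [3] c = 6 - 0  (unchanged)
  [4] b = z  -> b = 9
  [5] return b  -> return 9
Result (5 stmts):
  z = 9
  u = 9 + 2
  c = 6 - 0
  b = 9
  return 9

Answer: z = 9
u = 9 + 2
c = 6 - 0
b = 9
return 9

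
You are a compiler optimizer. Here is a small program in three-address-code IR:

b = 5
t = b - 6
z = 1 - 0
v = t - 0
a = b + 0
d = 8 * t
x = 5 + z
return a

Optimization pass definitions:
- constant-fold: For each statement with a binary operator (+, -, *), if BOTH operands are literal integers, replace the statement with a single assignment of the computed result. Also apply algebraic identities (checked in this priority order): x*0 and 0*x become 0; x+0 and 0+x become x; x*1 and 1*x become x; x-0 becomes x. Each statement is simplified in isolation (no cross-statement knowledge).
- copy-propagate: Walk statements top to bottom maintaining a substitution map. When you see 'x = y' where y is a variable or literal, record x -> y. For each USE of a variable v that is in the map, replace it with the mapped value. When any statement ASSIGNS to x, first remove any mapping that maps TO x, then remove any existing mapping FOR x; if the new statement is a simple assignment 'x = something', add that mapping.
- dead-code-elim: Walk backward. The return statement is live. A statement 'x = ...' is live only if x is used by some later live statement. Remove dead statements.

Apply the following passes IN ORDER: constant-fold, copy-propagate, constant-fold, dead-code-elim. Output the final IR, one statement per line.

Answer: return 5

Derivation:
Initial IR:
  b = 5
  t = b - 6
  z = 1 - 0
  v = t - 0
  a = b + 0
  d = 8 * t
  x = 5 + z
  return a
After constant-fold (8 stmts):
  b = 5
  t = b - 6
  z = 1
  v = t
  a = b
  d = 8 * t
  x = 5 + z
  return a
After copy-propagate (8 stmts):
  b = 5
  t = 5 - 6
  z = 1
  v = t
  a = 5
  d = 8 * t
  x = 5 + 1
  return 5
After constant-fold (8 stmts):
  b = 5
  t = -1
  z = 1
  v = t
  a = 5
  d = 8 * t
  x = 6
  return 5
After dead-code-elim (1 stmts):
  return 5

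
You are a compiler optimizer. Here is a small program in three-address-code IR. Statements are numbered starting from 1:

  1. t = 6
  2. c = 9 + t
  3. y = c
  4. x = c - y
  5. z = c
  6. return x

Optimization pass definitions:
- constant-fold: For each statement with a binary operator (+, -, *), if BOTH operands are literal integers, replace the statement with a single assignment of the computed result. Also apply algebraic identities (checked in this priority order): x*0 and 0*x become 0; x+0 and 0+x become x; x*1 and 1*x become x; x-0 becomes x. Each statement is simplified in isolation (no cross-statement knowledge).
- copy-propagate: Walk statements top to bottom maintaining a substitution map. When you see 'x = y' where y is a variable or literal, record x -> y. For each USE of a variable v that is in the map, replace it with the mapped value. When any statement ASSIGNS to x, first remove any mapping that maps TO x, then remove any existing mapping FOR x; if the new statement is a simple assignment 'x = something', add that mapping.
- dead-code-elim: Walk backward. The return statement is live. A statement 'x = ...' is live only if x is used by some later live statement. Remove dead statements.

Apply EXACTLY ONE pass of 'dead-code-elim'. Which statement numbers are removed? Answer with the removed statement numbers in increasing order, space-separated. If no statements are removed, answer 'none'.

Backward liveness scan:
Stmt 1 't = 6': KEEP (t is live); live-in = []
Stmt 2 'c = 9 + t': KEEP (c is live); live-in = ['t']
Stmt 3 'y = c': KEEP (y is live); live-in = ['c']
Stmt 4 'x = c - y': KEEP (x is live); live-in = ['c', 'y']
Stmt 5 'z = c': DEAD (z not in live set ['x'])
Stmt 6 'return x': KEEP (return); live-in = ['x']
Removed statement numbers: [5]
Surviving IR:
  t = 6
  c = 9 + t
  y = c
  x = c - y
  return x

Answer: 5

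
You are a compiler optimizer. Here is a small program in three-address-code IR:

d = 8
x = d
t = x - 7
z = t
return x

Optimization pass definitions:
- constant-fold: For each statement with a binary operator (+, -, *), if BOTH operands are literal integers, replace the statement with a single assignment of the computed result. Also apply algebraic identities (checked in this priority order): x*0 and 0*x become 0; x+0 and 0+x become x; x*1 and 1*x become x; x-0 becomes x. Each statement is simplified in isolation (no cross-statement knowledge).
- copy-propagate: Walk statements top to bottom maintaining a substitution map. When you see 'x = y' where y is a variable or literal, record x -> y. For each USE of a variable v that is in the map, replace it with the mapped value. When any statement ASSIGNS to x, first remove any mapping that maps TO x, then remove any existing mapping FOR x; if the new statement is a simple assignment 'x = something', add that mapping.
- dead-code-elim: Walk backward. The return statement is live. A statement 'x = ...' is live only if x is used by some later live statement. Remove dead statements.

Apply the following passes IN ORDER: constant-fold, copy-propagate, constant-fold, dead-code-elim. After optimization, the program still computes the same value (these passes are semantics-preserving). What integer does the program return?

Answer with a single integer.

Initial IR:
  d = 8
  x = d
  t = x - 7
  z = t
  return x
After constant-fold (5 stmts):
  d = 8
  x = d
  t = x - 7
  z = t
  return x
After copy-propagate (5 stmts):
  d = 8
  x = 8
  t = 8 - 7
  z = t
  return 8
After constant-fold (5 stmts):
  d = 8
  x = 8
  t = 1
  z = t
  return 8
After dead-code-elim (1 stmts):
  return 8
Evaluate:
  d = 8  =>  d = 8
  x = d  =>  x = 8
  t = x - 7  =>  t = 1
  z = t  =>  z = 1
  return x = 8

Answer: 8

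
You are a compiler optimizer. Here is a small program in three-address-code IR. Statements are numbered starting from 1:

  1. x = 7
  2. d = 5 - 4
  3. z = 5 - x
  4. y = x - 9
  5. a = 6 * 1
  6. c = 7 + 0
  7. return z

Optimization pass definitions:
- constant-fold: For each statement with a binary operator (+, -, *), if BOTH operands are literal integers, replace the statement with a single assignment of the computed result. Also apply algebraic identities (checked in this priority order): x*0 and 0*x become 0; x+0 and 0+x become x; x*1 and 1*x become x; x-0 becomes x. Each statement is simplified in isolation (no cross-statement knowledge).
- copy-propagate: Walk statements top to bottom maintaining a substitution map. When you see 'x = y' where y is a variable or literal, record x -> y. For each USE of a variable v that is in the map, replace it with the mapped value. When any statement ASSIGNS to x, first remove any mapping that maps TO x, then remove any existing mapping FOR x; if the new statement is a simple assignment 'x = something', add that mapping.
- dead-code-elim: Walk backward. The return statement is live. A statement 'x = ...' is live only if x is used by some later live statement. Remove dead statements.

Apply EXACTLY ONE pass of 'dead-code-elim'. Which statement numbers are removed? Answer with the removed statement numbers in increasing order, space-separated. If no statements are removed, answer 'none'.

Backward liveness scan:
Stmt 1 'x = 7': KEEP (x is live); live-in = []
Stmt 2 'd = 5 - 4': DEAD (d not in live set ['x'])
Stmt 3 'z = 5 - x': KEEP (z is live); live-in = ['x']
Stmt 4 'y = x - 9': DEAD (y not in live set ['z'])
Stmt 5 'a = 6 * 1': DEAD (a not in live set ['z'])
Stmt 6 'c = 7 + 0': DEAD (c not in live set ['z'])
Stmt 7 'return z': KEEP (return); live-in = ['z']
Removed statement numbers: [2, 4, 5, 6]
Surviving IR:
  x = 7
  z = 5 - x
  return z

Answer: 2 4 5 6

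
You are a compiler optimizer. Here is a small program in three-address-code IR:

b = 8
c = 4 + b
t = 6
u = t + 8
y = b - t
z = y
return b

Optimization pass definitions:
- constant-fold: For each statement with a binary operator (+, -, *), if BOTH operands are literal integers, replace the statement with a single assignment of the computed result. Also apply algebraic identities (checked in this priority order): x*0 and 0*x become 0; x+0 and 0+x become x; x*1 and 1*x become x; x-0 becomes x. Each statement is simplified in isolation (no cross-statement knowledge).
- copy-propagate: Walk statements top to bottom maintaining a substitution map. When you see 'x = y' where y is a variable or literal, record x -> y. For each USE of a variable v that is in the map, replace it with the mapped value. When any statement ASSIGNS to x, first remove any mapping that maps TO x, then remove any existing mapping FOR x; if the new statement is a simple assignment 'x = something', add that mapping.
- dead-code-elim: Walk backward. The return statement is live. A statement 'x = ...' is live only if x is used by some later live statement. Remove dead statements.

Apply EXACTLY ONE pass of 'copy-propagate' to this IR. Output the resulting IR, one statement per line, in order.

Applying copy-propagate statement-by-statement:
  [1] b = 8  (unchanged)
  [2] c = 4 + b  -> c = 4 + 8
  [3] t = 6  (unchanged)
  [4] u = t + 8  -> u = 6 + 8
  [5] y = b - t  -> y = 8 - 6
  [6] z = y  (unchanged)
  [7] return b  -> return 8
Result (7 stmts):
  b = 8
  c = 4 + 8
  t = 6
  u = 6 + 8
  y = 8 - 6
  z = y
  return 8

Answer: b = 8
c = 4 + 8
t = 6
u = 6 + 8
y = 8 - 6
z = y
return 8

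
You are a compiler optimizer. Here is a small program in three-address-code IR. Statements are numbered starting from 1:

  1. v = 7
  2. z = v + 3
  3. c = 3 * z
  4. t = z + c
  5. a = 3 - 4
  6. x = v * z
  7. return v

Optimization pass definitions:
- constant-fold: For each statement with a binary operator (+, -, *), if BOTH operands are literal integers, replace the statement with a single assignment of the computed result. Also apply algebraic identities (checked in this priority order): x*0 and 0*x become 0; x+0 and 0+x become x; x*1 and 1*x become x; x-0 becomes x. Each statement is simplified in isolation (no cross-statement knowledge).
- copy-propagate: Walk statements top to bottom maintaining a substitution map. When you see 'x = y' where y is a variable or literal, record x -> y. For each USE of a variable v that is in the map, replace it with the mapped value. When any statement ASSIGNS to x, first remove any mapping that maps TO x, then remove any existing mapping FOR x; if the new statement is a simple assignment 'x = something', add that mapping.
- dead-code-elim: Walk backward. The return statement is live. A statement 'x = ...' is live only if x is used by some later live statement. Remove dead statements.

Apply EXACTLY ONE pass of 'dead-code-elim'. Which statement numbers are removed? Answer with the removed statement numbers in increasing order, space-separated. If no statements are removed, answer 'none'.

Answer: 2 3 4 5 6

Derivation:
Backward liveness scan:
Stmt 1 'v = 7': KEEP (v is live); live-in = []
Stmt 2 'z = v + 3': DEAD (z not in live set ['v'])
Stmt 3 'c = 3 * z': DEAD (c not in live set ['v'])
Stmt 4 't = z + c': DEAD (t not in live set ['v'])
Stmt 5 'a = 3 - 4': DEAD (a not in live set ['v'])
Stmt 6 'x = v * z': DEAD (x not in live set ['v'])
Stmt 7 'return v': KEEP (return); live-in = ['v']
Removed statement numbers: [2, 3, 4, 5, 6]
Surviving IR:
  v = 7
  return v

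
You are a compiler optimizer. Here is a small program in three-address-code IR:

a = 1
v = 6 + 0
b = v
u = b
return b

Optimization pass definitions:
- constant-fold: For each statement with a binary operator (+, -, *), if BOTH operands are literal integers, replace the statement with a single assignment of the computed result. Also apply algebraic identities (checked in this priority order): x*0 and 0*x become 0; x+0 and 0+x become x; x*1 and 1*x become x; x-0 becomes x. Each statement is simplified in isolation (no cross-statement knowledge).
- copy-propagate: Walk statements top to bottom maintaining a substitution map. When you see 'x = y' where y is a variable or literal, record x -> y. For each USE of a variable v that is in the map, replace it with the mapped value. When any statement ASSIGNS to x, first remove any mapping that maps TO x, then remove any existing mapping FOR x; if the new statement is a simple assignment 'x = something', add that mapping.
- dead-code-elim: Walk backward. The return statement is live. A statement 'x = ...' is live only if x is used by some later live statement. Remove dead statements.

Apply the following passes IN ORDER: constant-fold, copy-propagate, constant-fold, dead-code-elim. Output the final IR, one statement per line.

Initial IR:
  a = 1
  v = 6 + 0
  b = v
  u = b
  return b
After constant-fold (5 stmts):
  a = 1
  v = 6
  b = v
  u = b
  return b
After copy-propagate (5 stmts):
  a = 1
  v = 6
  b = 6
  u = 6
  return 6
After constant-fold (5 stmts):
  a = 1
  v = 6
  b = 6
  u = 6
  return 6
After dead-code-elim (1 stmts):
  return 6

Answer: return 6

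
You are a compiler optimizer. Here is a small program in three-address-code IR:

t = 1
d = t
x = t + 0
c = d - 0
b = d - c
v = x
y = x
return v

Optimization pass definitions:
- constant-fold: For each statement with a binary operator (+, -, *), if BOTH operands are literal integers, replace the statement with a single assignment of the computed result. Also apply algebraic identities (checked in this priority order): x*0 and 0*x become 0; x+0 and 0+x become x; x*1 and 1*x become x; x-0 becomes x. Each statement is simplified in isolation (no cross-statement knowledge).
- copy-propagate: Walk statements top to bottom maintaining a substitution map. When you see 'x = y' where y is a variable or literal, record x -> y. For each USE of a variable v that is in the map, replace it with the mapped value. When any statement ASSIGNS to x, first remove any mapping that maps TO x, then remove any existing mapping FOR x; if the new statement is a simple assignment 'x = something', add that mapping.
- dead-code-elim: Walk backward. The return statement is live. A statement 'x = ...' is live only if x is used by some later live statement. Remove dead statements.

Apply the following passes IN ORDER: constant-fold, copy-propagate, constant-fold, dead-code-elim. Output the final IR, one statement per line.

Initial IR:
  t = 1
  d = t
  x = t + 0
  c = d - 0
  b = d - c
  v = x
  y = x
  return v
After constant-fold (8 stmts):
  t = 1
  d = t
  x = t
  c = d
  b = d - c
  v = x
  y = x
  return v
After copy-propagate (8 stmts):
  t = 1
  d = 1
  x = 1
  c = 1
  b = 1 - 1
  v = 1
  y = 1
  return 1
After constant-fold (8 stmts):
  t = 1
  d = 1
  x = 1
  c = 1
  b = 0
  v = 1
  y = 1
  return 1
After dead-code-elim (1 stmts):
  return 1

Answer: return 1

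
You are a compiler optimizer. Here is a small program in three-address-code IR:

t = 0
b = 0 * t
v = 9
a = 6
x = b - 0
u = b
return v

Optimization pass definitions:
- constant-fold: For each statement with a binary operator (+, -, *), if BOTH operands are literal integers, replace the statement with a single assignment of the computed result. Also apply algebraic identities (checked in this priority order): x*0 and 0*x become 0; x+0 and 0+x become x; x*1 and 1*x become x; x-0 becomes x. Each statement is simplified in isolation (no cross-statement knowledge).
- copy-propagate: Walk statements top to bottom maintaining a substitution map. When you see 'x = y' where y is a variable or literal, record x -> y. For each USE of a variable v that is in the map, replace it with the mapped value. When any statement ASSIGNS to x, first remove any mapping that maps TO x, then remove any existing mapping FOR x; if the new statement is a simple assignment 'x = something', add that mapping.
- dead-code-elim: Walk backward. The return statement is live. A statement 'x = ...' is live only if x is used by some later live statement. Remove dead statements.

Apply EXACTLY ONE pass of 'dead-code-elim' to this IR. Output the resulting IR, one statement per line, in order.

Applying dead-code-elim statement-by-statement:
  [7] return v  -> KEEP (return); live=['v']
  [6] u = b  -> DEAD (u not live)
  [5] x = b - 0  -> DEAD (x not live)
  [4] a = 6  -> DEAD (a not live)
  [3] v = 9  -> KEEP; live=[]
  [2] b = 0 * t  -> DEAD (b not live)
  [1] t = 0  -> DEAD (t not live)
Result (2 stmts):
  v = 9
  return v

Answer: v = 9
return v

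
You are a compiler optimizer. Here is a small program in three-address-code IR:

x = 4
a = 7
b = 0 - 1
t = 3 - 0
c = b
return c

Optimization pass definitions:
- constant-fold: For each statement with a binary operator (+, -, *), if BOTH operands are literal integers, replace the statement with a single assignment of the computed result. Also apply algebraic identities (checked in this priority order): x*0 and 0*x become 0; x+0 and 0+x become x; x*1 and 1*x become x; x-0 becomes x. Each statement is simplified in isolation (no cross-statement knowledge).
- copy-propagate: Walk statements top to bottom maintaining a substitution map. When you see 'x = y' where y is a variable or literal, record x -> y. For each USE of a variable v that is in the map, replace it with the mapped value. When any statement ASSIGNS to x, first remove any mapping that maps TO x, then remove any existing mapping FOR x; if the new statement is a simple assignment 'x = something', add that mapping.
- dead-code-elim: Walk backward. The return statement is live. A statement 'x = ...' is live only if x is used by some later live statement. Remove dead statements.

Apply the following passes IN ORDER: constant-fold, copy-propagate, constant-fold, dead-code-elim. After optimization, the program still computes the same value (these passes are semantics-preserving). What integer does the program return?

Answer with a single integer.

Answer: -1

Derivation:
Initial IR:
  x = 4
  a = 7
  b = 0 - 1
  t = 3 - 0
  c = b
  return c
After constant-fold (6 stmts):
  x = 4
  a = 7
  b = -1
  t = 3
  c = b
  return c
After copy-propagate (6 stmts):
  x = 4
  a = 7
  b = -1
  t = 3
  c = -1
  return -1
After constant-fold (6 stmts):
  x = 4
  a = 7
  b = -1
  t = 3
  c = -1
  return -1
After dead-code-elim (1 stmts):
  return -1
Evaluate:
  x = 4  =>  x = 4
  a = 7  =>  a = 7
  b = 0 - 1  =>  b = -1
  t = 3 - 0  =>  t = 3
  c = b  =>  c = -1
  return c = -1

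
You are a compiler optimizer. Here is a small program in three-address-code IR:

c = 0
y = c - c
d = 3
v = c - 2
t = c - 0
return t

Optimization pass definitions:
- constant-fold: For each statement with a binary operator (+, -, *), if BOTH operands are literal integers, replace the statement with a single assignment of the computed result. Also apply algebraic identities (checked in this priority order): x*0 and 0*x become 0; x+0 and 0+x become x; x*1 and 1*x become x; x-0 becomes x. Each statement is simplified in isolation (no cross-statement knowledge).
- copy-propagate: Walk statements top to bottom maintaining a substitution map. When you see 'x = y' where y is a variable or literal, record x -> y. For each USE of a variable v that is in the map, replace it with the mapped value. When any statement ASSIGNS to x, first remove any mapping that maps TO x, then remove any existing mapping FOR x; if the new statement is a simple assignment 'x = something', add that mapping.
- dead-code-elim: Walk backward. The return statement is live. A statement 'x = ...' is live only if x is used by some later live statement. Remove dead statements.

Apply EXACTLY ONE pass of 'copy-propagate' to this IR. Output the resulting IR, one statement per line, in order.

Answer: c = 0
y = 0 - 0
d = 3
v = 0 - 2
t = 0 - 0
return t

Derivation:
Applying copy-propagate statement-by-statement:
  [1] c = 0  (unchanged)
  [2] y = c - c  -> y = 0 - 0
  [3] d = 3  (unchanged)
  [4] v = c - 2  -> v = 0 - 2
  [5] t = c - 0  -> t = 0 - 0
  [6] return t  (unchanged)
Result (6 stmts):
  c = 0
  y = 0 - 0
  d = 3
  v = 0 - 2
  t = 0 - 0
  return t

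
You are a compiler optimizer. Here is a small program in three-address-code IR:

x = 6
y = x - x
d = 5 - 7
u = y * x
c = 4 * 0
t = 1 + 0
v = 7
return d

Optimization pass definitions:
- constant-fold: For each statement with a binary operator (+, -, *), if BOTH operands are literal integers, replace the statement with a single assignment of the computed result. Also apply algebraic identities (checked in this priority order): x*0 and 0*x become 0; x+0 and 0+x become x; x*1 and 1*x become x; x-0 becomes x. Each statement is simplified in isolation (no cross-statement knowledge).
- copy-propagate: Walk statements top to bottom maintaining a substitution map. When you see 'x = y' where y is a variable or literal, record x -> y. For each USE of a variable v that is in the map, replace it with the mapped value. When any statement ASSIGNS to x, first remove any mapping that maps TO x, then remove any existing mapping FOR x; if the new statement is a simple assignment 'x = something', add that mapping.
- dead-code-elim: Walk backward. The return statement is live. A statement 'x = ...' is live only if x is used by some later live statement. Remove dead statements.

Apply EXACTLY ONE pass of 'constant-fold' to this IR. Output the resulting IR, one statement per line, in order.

Applying constant-fold statement-by-statement:
  [1] x = 6  (unchanged)
  [2] y = x - x  (unchanged)
  [3] d = 5 - 7  -> d = -2
  [4] u = y * x  (unchanged)
  [5] c = 4 * 0  -> c = 0
  [6] t = 1 + 0  -> t = 1
  [7] v = 7  (unchanged)
  [8] return d  (unchanged)
Result (8 stmts):
  x = 6
  y = x - x
  d = -2
  u = y * x
  c = 0
  t = 1
  v = 7
  return d

Answer: x = 6
y = x - x
d = -2
u = y * x
c = 0
t = 1
v = 7
return d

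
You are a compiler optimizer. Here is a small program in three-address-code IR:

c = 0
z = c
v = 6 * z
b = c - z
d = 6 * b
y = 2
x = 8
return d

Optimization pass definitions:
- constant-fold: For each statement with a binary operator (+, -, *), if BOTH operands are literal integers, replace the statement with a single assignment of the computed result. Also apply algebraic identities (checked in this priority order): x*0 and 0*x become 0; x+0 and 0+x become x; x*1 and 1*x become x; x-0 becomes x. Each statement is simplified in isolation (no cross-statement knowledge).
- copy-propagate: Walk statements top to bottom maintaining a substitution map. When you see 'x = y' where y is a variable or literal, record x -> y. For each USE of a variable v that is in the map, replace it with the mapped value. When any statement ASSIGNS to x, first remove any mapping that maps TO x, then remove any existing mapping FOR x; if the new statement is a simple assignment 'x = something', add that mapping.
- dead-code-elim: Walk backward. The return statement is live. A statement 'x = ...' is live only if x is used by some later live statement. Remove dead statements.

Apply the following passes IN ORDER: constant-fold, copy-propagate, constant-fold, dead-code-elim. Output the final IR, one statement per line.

Answer: b = 0
d = 6 * b
return d

Derivation:
Initial IR:
  c = 0
  z = c
  v = 6 * z
  b = c - z
  d = 6 * b
  y = 2
  x = 8
  return d
After constant-fold (8 stmts):
  c = 0
  z = c
  v = 6 * z
  b = c - z
  d = 6 * b
  y = 2
  x = 8
  return d
After copy-propagate (8 stmts):
  c = 0
  z = 0
  v = 6 * 0
  b = 0 - 0
  d = 6 * b
  y = 2
  x = 8
  return d
After constant-fold (8 stmts):
  c = 0
  z = 0
  v = 0
  b = 0
  d = 6 * b
  y = 2
  x = 8
  return d
After dead-code-elim (3 stmts):
  b = 0
  d = 6 * b
  return d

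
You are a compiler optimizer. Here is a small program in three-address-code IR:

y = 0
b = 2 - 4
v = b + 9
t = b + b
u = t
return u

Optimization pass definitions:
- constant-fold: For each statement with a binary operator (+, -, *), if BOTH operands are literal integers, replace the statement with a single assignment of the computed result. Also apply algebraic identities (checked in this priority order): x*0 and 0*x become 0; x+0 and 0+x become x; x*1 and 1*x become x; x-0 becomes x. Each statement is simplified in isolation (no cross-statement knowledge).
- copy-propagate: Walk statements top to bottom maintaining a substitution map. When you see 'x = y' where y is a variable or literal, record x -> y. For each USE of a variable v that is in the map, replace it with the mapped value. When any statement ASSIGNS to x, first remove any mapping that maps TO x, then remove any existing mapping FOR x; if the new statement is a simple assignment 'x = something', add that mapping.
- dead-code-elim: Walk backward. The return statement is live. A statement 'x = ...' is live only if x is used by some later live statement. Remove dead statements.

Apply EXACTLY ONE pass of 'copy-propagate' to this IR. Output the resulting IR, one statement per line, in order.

Applying copy-propagate statement-by-statement:
  [1] y = 0  (unchanged)
  [2] b = 2 - 4  (unchanged)
  [3] v = b + 9  (unchanged)
  [4] t = b + b  (unchanged)
  [5] u = t  (unchanged)
  [6] return u  -> return t
Result (6 stmts):
  y = 0
  b = 2 - 4
  v = b + 9
  t = b + b
  u = t
  return t

Answer: y = 0
b = 2 - 4
v = b + 9
t = b + b
u = t
return t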